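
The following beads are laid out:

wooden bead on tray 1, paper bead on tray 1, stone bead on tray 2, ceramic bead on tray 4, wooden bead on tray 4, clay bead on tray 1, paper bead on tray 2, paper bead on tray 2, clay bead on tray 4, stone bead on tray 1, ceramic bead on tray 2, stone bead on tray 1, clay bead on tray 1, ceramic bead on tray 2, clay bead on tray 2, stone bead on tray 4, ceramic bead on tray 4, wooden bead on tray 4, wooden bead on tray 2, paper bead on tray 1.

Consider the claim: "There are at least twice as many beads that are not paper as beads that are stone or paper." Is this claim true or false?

beads that are not paper: 16.
beads that are stone or paper: 8.
The claim requires 16 ≥ 2 × 8 = 16, which holds.

True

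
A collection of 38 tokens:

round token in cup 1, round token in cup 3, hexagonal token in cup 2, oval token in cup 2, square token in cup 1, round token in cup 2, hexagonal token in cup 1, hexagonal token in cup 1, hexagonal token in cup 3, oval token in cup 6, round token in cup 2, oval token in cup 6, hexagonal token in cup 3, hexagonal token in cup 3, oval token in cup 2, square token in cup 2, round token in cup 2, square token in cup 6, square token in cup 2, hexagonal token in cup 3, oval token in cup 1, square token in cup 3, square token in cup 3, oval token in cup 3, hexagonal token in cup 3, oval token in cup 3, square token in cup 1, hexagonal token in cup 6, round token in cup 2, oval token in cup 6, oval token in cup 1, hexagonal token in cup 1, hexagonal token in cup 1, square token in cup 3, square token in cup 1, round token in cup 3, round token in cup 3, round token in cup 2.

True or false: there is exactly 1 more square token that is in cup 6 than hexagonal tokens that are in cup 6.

False

There is 1 square token in cup 6.
There is 1 hexagonal token in cup 6.
The claim requires 1 − 1 (= 0) to equal 1, which does not hold.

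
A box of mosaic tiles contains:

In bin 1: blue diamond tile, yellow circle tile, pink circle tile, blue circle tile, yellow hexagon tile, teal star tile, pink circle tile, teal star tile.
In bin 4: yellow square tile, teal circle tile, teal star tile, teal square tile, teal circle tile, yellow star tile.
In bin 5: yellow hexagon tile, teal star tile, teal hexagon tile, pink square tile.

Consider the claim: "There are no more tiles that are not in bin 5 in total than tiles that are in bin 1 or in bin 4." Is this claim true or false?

tiles that are not in bin 5: 14.
tiles in bin 1 or in bin 4: 14.
The claim requires 14 ≤ 14, which holds.

True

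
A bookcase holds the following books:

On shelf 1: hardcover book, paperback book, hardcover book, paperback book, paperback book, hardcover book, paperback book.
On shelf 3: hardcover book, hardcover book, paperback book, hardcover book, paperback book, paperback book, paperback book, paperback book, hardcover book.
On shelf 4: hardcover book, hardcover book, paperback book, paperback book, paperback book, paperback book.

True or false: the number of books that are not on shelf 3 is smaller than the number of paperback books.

|books that are not on shelf 3| = 13.
|paperback books| = 13.
The claim requires 13 < 13, which does not hold.

False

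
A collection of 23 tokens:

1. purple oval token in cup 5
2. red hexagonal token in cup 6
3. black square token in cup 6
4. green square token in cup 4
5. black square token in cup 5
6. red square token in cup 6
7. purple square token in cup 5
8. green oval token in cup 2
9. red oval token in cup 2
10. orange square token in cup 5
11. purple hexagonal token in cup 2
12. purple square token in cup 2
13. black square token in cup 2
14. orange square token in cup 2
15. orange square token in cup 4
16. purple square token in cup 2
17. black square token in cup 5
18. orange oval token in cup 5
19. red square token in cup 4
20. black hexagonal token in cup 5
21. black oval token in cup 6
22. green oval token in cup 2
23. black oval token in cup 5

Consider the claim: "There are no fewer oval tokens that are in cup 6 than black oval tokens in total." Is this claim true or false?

False

There is 1 oval token in cup 6.
There are 2 black oval tokens.
The claim requires 1 ≥ 2, which does not hold.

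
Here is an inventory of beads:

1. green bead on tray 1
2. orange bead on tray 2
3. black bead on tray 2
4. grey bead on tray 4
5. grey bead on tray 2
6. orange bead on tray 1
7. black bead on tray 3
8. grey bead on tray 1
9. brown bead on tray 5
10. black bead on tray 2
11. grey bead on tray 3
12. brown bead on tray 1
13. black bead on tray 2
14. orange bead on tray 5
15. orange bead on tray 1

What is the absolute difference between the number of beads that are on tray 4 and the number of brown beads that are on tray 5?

beads on tray 4: 1. brown beads on tray 5: 1.
|1 − 1| = 1 − 1 = 0.

0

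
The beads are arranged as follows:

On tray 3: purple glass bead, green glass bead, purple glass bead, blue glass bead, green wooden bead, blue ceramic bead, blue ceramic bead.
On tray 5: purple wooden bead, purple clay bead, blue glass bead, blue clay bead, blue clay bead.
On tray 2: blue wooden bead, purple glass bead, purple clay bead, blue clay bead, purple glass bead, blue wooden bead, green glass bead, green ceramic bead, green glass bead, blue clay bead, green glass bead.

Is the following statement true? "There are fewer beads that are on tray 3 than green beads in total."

There are 7 beads on tray 3.
There are 6 green beads.
The claim requires 7 < 6, which does not hold.

False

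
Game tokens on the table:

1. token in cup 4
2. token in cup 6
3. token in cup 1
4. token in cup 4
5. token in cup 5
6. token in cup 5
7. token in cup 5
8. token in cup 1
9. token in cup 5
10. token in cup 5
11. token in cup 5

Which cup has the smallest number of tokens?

Counts by cup: cup 5→6, cup 4→2, cup 1→2, cup 6→1.
The minimum is 1, held uniquely by cup 6.

cup 6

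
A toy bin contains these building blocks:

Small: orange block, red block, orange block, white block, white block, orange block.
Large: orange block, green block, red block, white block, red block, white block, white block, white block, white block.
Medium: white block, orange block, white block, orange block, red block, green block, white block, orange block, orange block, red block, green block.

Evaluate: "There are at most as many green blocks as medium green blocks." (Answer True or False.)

There are 3 green blocks.
There are 2 medium green blocks.
The claim requires 3 ≤ 2, which does not hold.

False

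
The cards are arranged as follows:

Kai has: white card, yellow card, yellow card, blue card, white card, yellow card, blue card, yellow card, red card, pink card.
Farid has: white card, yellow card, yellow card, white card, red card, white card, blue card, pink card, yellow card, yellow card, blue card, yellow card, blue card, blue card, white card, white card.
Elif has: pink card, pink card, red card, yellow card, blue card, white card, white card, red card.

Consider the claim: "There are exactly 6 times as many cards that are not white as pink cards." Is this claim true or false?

False

|cards that are not white| = 25.
|pink cards| = 4.
The claim requires 25 = 6 × 4 = 24, which does not hold.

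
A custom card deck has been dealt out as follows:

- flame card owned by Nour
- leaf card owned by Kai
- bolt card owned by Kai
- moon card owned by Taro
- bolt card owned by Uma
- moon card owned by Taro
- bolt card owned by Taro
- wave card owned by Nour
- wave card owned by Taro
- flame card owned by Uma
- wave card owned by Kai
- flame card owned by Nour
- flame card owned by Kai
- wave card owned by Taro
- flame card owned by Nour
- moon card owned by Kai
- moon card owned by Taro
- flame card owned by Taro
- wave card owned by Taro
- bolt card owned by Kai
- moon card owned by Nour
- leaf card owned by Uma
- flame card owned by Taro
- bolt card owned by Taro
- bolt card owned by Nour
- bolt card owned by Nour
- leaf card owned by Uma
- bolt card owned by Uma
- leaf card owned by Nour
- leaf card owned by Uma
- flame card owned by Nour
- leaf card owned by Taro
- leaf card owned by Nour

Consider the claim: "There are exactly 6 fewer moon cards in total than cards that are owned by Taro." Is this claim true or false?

True

moon cards: 5.
cards owned by Taro: 11.
The claim requires 11 − 5 (= 6) to equal 6, which holds.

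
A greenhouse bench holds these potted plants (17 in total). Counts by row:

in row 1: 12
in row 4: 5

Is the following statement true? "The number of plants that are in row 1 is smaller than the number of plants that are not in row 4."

plants in row 1: 12.
plants that are not in row 4: 12.
The claim requires 12 < 12, which does not hold.

False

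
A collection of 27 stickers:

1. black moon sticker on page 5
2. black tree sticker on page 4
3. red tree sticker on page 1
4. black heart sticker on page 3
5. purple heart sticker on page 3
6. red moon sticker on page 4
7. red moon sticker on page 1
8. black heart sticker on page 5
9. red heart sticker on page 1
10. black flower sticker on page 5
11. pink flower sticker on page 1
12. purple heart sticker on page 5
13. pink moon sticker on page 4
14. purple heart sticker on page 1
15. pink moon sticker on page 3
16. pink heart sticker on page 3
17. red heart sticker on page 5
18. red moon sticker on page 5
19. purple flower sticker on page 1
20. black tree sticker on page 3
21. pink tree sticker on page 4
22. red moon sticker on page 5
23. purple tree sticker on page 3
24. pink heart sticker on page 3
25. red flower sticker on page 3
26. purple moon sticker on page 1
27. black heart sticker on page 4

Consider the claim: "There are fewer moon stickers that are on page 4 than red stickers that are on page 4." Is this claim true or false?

moon stickers on page 4: 2.
red stickers on page 4: 1.
The claim requires 2 < 1, which does not hold.

False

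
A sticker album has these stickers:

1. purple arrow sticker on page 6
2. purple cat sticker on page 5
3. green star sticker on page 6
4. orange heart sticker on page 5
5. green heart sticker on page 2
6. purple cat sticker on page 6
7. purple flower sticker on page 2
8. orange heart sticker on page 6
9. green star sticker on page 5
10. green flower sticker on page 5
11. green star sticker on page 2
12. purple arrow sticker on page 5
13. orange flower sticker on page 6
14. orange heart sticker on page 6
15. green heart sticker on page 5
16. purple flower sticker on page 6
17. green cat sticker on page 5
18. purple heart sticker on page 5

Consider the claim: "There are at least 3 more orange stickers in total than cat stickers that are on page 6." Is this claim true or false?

True

orange stickers: 4.
cat stickers on page 6: 1.
The claim requires 4 − 1 = 3 ≥ 3, which holds.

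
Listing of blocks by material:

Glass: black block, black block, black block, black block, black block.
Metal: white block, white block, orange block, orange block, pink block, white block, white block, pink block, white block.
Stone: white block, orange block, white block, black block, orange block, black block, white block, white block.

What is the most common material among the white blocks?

metal

Counts by material (restricted to white blocks): metal 5, stone 4.
The maximum is 5, held uniquely by metal.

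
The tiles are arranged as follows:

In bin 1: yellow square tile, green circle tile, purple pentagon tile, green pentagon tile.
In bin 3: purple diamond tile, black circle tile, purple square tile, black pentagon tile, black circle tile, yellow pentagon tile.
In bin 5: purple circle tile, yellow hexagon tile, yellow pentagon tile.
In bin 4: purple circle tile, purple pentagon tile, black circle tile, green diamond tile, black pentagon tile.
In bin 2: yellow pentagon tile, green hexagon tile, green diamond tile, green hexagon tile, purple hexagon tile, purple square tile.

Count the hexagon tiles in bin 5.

1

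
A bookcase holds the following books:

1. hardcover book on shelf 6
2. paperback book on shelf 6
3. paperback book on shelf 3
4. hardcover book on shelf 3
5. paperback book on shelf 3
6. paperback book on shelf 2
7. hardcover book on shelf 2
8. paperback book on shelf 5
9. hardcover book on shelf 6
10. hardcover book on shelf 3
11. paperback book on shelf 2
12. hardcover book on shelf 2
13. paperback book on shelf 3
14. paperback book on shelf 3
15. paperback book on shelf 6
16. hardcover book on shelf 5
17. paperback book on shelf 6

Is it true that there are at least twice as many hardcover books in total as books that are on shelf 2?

|hardcover books| = 7.
|books on shelf 2| = 4.
The claim requires 7 ≥ 2 × 4 = 8, which does not hold.

False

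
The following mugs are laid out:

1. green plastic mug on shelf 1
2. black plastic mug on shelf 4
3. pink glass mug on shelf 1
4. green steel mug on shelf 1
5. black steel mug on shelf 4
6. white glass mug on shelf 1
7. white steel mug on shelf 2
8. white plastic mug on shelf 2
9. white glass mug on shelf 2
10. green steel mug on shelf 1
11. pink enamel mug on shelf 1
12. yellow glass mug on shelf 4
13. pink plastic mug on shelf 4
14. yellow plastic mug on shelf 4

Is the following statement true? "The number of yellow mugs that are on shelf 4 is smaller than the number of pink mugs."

True

yellow mugs on shelf 4: 2.
pink mugs: 3.
The claim requires 2 < 3, which holds.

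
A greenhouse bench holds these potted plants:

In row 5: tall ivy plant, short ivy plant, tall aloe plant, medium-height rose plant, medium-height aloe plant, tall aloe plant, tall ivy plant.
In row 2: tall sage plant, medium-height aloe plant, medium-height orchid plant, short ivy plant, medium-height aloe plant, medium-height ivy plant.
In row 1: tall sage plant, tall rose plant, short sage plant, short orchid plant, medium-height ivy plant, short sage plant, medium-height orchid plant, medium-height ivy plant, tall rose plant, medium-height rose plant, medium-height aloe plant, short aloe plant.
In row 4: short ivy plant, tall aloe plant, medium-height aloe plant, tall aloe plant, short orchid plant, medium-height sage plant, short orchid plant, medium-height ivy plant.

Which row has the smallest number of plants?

row 2

Counts by row: row 1→12, row 4→8, row 5→7, row 2→6.
The minimum is 6, held uniquely by row 2.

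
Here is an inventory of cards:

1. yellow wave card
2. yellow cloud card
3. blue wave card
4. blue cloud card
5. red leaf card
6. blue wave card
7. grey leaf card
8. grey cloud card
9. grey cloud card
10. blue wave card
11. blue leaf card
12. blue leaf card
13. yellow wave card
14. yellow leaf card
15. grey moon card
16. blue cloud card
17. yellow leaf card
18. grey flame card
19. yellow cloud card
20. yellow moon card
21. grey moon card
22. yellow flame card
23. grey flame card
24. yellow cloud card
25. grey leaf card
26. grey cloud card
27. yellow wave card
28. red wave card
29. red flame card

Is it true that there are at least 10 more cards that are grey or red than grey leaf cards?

|cards that are grey or red| = 12.
|grey leaf cards| = 2.
The claim requires 12 − 2 = 10 ≥ 10, which holds.

True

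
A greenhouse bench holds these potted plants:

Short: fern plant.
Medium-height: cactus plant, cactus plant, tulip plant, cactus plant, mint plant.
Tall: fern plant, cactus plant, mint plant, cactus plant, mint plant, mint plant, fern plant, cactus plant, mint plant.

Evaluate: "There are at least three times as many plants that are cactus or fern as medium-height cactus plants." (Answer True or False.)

True

There are 9 plants that are cactus or fern.
There are 3 medium-height cactus plants.
The claim requires 9 ≥ 3 × 3 = 9, which holds.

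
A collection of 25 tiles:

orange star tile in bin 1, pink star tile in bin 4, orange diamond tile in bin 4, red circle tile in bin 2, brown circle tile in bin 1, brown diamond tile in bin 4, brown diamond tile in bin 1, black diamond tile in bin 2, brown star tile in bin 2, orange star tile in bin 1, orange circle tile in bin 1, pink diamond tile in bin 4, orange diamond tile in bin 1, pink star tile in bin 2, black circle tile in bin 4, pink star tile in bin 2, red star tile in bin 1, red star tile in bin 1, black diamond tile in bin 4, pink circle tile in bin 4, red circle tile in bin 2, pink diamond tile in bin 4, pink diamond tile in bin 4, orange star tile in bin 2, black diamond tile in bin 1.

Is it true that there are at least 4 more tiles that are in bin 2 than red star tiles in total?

|tiles in bin 2| = 7.
|red star tiles| = 2.
The claim requires 7 − 2 = 5 ≥ 4, which holds.

True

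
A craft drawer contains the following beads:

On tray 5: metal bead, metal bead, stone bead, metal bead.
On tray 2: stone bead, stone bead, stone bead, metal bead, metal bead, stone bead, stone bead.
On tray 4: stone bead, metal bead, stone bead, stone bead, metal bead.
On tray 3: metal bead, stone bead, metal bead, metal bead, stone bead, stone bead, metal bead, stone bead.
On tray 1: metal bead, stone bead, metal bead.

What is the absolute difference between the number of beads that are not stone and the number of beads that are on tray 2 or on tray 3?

beads that are not stone: 13. beads on tray 2 or on tray 3: 15.
|13 − 15| = 15 − 13 = 2.

2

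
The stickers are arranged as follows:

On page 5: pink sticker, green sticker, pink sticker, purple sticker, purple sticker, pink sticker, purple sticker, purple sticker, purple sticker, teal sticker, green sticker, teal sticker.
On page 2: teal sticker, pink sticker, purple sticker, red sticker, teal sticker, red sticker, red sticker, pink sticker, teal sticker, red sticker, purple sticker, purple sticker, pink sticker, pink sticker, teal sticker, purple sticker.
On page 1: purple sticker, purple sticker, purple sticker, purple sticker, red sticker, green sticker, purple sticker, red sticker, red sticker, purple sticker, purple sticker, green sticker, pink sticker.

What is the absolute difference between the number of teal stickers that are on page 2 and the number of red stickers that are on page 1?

1

teal stickers on page 2: 4. red stickers on page 1: 3.
|4 − 3| = 4 − 3 = 1.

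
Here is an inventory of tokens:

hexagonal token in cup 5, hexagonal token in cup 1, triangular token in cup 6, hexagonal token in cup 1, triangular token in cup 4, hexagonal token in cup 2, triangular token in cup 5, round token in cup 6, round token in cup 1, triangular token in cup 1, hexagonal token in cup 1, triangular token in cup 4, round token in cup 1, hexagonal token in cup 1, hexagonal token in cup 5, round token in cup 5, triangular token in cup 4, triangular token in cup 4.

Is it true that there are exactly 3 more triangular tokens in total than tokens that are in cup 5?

True

|triangular tokens| = 7.
|tokens in cup 5| = 4.
The claim requires 7 − 4 (= 3) to equal 3, which holds.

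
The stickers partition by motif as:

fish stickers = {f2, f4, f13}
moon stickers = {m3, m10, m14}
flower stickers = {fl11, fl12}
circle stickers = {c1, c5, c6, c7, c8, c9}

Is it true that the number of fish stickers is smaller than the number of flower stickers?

False

fish stickers: 3.
flower stickers: 2.
The claim requires 3 < 2, which does not hold.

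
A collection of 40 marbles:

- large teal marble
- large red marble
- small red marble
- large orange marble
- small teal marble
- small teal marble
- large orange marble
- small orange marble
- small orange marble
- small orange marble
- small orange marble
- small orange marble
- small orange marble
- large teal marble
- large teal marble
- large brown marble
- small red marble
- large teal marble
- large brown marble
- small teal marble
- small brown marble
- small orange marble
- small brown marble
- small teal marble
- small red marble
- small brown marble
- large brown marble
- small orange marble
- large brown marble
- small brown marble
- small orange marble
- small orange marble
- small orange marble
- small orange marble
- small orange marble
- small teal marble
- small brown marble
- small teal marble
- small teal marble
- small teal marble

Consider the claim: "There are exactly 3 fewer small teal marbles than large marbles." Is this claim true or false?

small teal marbles: 8.
large marbles: 11.
The claim requires 11 − 8 (= 3) to equal 3, which holds.

True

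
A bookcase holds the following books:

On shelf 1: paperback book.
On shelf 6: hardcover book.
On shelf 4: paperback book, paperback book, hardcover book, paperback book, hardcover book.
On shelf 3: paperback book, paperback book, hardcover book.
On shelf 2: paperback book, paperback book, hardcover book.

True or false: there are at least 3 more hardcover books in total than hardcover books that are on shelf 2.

True

|hardcover books| = 5.
|hardcover books on shelf 2| = 1.
The claim requires 5 − 1 = 4 ≥ 3, which holds.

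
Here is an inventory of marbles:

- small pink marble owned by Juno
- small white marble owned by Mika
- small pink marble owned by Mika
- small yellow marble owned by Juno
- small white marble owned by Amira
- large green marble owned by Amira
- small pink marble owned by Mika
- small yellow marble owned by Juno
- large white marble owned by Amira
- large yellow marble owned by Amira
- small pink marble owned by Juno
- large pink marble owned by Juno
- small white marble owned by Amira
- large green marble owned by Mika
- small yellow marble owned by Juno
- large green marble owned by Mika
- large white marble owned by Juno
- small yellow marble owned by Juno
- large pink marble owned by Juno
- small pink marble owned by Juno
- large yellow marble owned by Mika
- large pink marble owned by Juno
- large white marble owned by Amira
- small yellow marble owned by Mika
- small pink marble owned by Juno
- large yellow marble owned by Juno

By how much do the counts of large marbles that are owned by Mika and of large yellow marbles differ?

0

large marbles owned by Mika: 3. large yellow marbles: 3.
|3 − 3| = 3 − 3 = 0.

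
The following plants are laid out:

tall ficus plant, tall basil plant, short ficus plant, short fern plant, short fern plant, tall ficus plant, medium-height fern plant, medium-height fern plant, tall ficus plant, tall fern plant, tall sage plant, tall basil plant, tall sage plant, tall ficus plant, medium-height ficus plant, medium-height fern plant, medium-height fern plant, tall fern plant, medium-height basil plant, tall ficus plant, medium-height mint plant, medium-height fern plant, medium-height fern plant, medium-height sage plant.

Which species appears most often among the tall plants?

Counts by species (restricted to tall plants): ficus 5, sage 2, basil 2, fern 2.
The maximum is 5, held uniquely by ficus.

ficus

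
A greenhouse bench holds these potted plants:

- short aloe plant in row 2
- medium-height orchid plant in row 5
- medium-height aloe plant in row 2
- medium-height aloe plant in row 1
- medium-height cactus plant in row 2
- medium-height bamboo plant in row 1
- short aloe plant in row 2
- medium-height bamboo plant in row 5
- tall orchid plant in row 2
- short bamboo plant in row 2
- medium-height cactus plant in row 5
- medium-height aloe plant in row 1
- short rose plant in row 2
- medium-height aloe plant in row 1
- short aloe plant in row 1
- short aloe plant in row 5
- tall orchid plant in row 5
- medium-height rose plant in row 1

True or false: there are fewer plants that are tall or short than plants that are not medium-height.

False

plants that are tall or short: 8.
plants that are not medium-height: 8.
The claim requires 8 < 8, which does not hold.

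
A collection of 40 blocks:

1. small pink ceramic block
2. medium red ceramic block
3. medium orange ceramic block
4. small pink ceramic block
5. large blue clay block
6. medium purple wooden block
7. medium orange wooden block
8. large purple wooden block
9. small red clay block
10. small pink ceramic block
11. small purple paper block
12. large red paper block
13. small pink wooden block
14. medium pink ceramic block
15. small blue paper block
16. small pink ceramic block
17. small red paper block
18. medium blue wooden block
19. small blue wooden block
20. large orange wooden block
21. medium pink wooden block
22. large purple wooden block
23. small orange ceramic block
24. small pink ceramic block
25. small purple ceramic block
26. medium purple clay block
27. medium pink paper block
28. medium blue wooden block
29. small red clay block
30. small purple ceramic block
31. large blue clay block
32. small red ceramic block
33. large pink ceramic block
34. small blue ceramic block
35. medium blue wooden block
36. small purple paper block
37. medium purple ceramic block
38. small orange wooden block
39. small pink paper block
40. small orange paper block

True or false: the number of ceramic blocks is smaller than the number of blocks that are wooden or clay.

There are 15 ceramic blocks.
There are 17 blocks that are wooden or clay.
The claim requires 15 < 17, which holds.

True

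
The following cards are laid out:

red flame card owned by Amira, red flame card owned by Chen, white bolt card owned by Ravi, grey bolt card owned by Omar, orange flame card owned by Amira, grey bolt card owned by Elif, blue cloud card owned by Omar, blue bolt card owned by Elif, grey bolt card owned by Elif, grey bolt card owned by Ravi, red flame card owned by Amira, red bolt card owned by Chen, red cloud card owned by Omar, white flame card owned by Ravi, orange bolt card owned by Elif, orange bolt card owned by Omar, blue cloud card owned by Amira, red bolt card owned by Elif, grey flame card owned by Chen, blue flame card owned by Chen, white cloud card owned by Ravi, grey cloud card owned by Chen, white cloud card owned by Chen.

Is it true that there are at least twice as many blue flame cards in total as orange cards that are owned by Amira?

|blue flame cards| = 1.
|orange cards owned by Amira| = 1.
The claim requires 1 ≥ 2 × 1 = 2, which does not hold.

False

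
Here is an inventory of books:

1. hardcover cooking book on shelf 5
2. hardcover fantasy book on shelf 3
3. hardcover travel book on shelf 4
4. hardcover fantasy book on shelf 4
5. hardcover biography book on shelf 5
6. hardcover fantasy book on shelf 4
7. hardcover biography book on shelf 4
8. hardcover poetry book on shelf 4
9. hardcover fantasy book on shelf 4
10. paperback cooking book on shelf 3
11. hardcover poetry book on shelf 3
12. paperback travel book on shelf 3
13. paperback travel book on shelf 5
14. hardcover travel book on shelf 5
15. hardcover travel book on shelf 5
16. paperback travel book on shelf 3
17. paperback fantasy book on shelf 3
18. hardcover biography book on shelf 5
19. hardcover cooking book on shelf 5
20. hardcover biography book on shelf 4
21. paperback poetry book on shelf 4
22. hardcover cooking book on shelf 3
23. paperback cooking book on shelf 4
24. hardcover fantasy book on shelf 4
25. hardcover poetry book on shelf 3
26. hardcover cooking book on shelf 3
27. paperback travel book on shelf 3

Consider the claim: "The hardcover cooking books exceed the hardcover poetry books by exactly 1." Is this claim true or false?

True

hardcover cooking books: 4.
hardcover poetry books: 3.
The claim requires 4 − 3 (= 1) to equal 1, which holds.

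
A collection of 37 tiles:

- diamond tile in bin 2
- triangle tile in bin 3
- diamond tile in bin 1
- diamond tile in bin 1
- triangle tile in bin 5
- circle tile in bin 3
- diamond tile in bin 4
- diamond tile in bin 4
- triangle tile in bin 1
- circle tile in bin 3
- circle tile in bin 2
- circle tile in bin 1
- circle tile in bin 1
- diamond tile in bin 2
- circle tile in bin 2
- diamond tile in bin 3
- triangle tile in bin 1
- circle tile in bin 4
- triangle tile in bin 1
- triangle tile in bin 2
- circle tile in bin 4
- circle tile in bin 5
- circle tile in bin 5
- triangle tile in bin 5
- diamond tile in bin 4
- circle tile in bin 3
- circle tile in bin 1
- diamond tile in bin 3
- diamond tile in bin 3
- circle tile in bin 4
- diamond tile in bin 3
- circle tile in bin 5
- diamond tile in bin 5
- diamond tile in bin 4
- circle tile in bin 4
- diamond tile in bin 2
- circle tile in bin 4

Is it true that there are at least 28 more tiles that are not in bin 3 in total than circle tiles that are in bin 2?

There are 29 tiles that are not in bin 3.
There are 2 circle tiles in bin 2.
The claim requires 29 − 2 = 27 ≥ 28, which does not hold.

False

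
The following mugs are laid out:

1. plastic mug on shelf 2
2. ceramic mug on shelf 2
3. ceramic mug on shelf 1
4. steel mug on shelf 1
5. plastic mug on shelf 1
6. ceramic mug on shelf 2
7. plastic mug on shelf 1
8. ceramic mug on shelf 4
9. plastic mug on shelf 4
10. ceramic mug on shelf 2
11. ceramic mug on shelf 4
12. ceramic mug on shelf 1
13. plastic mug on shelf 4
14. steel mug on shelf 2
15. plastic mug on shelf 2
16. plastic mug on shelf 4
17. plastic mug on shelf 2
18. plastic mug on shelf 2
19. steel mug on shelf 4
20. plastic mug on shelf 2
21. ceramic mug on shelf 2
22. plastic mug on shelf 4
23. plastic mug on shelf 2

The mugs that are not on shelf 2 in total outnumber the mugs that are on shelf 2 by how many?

1

mugs that are not on shelf 2: 12.
mugs on shelf 2: 11.
12 − 11 = 1.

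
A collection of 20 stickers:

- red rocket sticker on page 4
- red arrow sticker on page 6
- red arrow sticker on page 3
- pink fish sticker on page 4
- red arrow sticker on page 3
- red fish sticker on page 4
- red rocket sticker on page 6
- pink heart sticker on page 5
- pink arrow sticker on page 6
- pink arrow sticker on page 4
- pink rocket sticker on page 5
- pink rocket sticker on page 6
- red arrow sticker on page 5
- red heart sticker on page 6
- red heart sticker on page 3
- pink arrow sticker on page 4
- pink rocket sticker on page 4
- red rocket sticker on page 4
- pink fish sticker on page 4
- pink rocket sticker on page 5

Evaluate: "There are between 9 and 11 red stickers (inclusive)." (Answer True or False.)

|red stickers| = 10.
The claim requires 9 ≤ 10 ≤ 11, which holds.

True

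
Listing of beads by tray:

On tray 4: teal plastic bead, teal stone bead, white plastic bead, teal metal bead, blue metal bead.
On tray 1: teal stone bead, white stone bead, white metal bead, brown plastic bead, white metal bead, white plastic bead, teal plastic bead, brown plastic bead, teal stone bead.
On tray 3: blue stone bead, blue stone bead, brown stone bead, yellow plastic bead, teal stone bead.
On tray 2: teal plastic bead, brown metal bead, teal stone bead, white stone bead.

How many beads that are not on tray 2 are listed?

Total beads: 23; with the excluded value: 4; remaining 23 − 4 = 19.

19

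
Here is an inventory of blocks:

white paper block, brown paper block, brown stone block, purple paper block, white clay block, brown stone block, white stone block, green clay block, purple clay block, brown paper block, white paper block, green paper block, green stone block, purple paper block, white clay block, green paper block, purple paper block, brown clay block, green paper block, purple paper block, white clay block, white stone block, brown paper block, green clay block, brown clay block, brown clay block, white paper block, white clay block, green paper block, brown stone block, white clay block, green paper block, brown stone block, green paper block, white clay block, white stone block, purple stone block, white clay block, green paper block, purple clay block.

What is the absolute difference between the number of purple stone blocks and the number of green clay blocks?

1

purple stone blocks: 1. green clay blocks: 2.
|1 − 2| = 2 − 1 = 1.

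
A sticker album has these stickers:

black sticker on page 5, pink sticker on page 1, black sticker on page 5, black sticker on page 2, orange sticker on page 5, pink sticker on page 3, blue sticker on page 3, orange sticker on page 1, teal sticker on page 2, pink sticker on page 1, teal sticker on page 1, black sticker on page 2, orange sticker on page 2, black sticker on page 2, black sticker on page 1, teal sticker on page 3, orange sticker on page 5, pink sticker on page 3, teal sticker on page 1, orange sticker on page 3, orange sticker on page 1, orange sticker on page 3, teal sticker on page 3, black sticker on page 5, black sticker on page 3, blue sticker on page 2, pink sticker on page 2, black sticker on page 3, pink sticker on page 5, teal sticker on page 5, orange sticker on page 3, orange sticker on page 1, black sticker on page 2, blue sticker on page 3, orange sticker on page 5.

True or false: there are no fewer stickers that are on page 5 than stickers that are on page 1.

True

There are 8 stickers on page 5.
There are 8 stickers on page 1.
The claim requires 8 ≥ 8, which holds.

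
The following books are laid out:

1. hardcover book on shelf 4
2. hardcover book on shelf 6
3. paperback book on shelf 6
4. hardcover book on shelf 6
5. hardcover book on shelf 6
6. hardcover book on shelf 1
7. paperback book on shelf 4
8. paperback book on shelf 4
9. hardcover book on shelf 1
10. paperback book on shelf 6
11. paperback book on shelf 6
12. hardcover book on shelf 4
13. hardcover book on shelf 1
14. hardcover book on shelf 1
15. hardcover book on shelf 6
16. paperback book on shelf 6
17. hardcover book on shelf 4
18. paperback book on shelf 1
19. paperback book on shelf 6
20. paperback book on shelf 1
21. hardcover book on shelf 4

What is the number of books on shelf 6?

9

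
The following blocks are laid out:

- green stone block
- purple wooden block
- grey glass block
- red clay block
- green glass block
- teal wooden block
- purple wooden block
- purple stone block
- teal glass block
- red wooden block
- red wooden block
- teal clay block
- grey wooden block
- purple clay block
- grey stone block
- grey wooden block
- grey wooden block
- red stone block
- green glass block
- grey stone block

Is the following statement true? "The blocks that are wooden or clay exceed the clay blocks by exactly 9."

False

There are 11 blocks that are wooden or clay.
There are 3 clay blocks.
The claim requires 11 − 3 (= 8) to equal 9, which does not hold.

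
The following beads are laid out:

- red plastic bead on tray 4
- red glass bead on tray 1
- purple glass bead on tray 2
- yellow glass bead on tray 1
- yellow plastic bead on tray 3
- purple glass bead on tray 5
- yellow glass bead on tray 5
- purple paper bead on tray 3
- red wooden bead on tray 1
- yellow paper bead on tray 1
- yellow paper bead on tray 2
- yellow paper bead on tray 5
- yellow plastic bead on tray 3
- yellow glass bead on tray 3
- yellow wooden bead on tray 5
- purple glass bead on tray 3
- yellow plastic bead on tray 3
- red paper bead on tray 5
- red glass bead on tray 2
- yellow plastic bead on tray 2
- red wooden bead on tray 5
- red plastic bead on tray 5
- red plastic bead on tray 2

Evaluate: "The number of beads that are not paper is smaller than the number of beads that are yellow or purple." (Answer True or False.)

False

|beads that are not paper| = 18.
|beads that are yellow or purple| = 15.
The claim requires 18 < 15, which does not hold.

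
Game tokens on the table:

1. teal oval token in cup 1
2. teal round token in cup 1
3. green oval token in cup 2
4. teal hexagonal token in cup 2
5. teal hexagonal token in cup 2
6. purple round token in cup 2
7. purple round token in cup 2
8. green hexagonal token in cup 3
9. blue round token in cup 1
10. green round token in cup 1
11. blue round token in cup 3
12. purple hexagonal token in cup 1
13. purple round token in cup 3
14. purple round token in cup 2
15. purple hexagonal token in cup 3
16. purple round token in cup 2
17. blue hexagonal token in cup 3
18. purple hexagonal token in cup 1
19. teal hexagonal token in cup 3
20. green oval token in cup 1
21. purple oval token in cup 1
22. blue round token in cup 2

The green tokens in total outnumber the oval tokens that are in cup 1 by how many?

green tokens: 4.
oval tokens in cup 1: 3.
4 − 3 = 1.

1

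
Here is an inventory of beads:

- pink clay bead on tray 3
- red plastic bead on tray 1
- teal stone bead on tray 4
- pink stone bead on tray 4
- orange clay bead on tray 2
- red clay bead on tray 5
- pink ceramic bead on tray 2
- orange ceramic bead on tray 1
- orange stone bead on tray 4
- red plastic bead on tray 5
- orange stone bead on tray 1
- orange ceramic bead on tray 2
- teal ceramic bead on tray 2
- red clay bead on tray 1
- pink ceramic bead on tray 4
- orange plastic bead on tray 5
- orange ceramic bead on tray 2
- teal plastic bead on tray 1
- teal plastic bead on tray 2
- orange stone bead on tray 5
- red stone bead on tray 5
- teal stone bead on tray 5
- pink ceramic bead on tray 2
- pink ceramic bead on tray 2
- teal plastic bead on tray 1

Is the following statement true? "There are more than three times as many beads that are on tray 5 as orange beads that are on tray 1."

False

|beads on tray 5| = 6.
|orange beads on tray 1| = 2.
The claim requires 6 > 3 × 2 = 6, which does not hold.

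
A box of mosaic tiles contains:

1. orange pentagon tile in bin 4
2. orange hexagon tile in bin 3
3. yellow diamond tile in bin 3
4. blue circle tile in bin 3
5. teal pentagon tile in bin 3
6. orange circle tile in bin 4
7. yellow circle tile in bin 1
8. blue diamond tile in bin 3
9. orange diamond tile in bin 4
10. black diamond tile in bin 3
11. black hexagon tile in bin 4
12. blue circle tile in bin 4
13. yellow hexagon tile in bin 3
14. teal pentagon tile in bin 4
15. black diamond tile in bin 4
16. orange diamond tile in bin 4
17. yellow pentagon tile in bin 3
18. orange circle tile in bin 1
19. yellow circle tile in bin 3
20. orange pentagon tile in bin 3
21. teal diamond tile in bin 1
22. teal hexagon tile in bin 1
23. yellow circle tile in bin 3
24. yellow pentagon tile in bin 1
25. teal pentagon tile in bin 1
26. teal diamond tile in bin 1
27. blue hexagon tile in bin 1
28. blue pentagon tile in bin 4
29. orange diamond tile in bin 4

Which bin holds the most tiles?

bin 3

Counts by bin: bin 3→11, bin 4→10, bin 1→8.
The maximum is 11, held uniquely by bin 3.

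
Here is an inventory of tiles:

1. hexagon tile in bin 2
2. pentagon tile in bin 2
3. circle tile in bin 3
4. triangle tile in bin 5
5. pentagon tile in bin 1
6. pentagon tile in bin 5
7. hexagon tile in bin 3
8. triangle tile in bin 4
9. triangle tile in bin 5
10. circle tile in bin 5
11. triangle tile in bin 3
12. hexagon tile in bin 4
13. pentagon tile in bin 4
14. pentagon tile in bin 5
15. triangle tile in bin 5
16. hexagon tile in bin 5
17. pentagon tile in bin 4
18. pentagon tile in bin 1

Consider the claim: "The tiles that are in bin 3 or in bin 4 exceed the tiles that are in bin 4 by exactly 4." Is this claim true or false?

False

tiles in bin 3 or in bin 4: 7.
tiles in bin 4: 4.
The claim requires 7 − 4 (= 3) to equal 4, which does not hold.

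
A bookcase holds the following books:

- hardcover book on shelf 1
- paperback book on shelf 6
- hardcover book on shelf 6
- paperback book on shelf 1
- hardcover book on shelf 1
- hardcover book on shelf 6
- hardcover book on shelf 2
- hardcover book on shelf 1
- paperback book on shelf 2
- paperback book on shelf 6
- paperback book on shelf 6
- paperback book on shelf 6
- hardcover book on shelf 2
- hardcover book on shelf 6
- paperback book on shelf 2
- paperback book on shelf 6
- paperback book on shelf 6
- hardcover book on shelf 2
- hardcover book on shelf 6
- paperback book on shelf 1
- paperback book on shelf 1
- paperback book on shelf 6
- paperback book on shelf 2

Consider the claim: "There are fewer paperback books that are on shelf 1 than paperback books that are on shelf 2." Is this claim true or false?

There are 3 paperback books on shelf 1.
There are 3 paperback books on shelf 2.
The claim requires 3 < 3, which does not hold.

False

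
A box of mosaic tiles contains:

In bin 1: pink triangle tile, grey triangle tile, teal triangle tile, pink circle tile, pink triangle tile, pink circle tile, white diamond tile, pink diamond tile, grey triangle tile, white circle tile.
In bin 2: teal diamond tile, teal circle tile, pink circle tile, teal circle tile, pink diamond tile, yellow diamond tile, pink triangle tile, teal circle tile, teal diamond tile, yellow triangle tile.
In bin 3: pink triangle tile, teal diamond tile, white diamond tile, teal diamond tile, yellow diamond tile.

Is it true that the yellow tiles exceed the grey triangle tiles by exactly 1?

There are 3 yellow tiles.
There are 2 grey triangle tiles.
The claim requires 3 − 2 (= 1) to equal 1, which holds.

True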